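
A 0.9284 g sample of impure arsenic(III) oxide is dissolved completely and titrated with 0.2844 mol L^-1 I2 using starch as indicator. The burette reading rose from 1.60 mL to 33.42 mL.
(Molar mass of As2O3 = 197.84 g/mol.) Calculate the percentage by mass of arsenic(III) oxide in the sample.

96.42 %

As2O3 + 2 I2 + 2 H2O → As2O5 + 4 HI
n(I2) = 0.03182 L × 0.2844 mol/L = 9.050 × 10^-3 mol
From the 1:2 ratio, n(As2O3) = 1/2 × 9.050 × 10^-3 = 4.525 × 10^-3 mol
mass of As2O3 = 4.525 × 10^-3 × 197.84 g/mol = 0.8952 g
% As2O3 = 0.8952 / 0.9284 × 100 = 96.42 %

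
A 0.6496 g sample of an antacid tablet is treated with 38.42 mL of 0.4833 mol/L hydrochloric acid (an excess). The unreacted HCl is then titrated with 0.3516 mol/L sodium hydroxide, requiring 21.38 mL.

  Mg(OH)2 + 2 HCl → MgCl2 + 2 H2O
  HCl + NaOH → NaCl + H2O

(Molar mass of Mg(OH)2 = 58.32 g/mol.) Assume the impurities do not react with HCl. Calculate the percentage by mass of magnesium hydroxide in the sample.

n(HCl) added = 0.03842 × 0.4833 = 0.01857 mol
n(NaOH) used in back-titration = 0.02138 × 0.3516 = 7.517 × 10^-3 mol
n(HCl) left over = 7.517 × 10^-3 mol (1:1 ratio)
n(HCl) consumed by analyte = 0.01857 − 7.517 × 10^-3 = 0.01105 mol
From the 1:2 ratio, n(Mg(OH)2) = 1/2 × 0.01105 = 5.526 × 10^-3 mol
mass of Mg(OH)2 = 5.526 × 10^-3 × 58.32 = 0.3223 g
% Mg(OH)2 = 0.3223 / 0.6496 × 100 = 49.61 %

49.61 %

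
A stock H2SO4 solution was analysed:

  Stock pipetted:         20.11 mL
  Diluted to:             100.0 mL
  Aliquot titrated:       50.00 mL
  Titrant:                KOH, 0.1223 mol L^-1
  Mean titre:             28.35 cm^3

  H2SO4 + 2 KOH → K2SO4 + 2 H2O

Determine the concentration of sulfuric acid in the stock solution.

n(KOH) = 0.02835 × 0.1223 = 3.467 × 10^-3 mol
From the 1:2 ratio, n(H2SO4) in the aliquot = 1/2 × 3.467 × 10^-3 = 1.734 × 10^-3 mol
[H2SO4]_dilute = 1.734 × 10^-3 / 0.05000 = 0.03467 mol/L
Dilution factor = 100.0 / 20.11 = 4.973
[H2SO4]_stock = 0.03467 × 4.973 = 0.1724 mol/L

0.1724 mol/L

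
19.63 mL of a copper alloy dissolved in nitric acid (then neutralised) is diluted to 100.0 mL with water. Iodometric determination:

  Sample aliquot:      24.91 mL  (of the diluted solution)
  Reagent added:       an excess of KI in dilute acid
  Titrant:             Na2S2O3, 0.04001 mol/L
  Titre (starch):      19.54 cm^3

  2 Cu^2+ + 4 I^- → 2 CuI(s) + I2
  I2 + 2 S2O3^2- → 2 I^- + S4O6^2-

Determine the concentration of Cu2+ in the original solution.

n(S2O3^2-) = 0.01954 × 0.04001 = 7.818 × 10^-4 mol
n(I2) = n(S2O3^2-)/2 = 3.909 × 10^-4 mol
From the 2:1 ratio, n(Cu2+) in the aliquot = 2/1 × 3.909 × 10^-4 = 7.818 × 10^-4 mol
[Cu2+]_dilute = 7.818 × 10^-4 / 0.02491 = 0.03138 mol/L
[Cu2+]_original = 0.03138 × 100.0/19.63 = 0.1599 mol/L

0.1599 mol/L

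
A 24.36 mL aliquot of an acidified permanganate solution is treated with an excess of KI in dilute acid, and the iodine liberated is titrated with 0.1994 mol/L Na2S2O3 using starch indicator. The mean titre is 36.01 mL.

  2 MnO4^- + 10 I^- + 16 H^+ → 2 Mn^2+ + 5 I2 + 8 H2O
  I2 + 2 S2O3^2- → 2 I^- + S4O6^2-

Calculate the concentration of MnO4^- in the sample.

n(S2O3^2-) = 0.03601 × 0.1994 = 7.180 × 10^-3 mol
n(I2) = n(S2O3^2-)/2 = 3.590 × 10^-3 mol
From the 2:5 ratio, n(MnO4^-) in the aliquot = 2/5 × 3.590 × 10^-3 = 1.436 × 10^-3 mol
[MnO4^-] = 1.436 × 10^-3 / 0.02436 = 0.05895 mol/L

0.05895 mol/L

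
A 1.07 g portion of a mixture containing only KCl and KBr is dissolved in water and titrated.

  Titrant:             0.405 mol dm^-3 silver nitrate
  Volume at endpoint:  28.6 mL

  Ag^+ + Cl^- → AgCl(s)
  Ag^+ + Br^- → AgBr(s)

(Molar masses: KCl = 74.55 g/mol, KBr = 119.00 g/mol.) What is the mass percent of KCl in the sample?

n(AgNO3) = 0.0286 × 0.405 = 0.0116 mol
Let x = n(KCl), y = n(KBr).
Titrant: 1x + 1y = 0.0116;  mass: 74.55x + 119.00y = 1.07
Solving, x = 6.94 × 10^-3 mol, y = 4.65 × 10^-3 mol
mass of KCl = 6.94 × 10^-3 × 74.55 = 0.517 g
% KCl = 0.517 / 1.07 × 100 = 48.3 %

48.3 %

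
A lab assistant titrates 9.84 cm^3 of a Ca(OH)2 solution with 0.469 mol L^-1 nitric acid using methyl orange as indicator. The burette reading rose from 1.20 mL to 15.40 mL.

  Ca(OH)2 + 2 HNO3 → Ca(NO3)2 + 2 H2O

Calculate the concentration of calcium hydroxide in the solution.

0.338 mol/L

n(HNO3) = 0.0142 L × 0.469 mol/L = 6.66 × 10^-3 mol
From the 1:2 mole ratio, n(Ca(OH)2) = 1/2 × 6.66 × 10^-3 = 3.33 × 10^-3 mol
[Ca(OH)2] = 3.33 × 10^-3 mol / 0.00984 L = 0.338 mol/L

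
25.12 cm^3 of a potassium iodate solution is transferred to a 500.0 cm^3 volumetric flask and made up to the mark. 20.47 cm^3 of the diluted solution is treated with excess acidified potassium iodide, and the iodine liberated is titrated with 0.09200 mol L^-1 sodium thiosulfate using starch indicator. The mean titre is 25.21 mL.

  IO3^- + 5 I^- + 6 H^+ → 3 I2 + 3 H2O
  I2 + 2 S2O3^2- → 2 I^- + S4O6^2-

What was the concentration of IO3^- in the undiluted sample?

0.3759 mol/L

n(S2O3^2-) = 0.02521 × 0.09200 = 2.319 × 10^-3 mol
n(I2) = n(S2O3^2-)/2 = 1.160 × 10^-3 mol
From the 1:3 ratio, n(IO3^-) in the aliquot = 1/3 × 1.160 × 10^-3 = 3.866 × 10^-4 mol
[IO3^-]_dilute = 3.866 × 10^-4 / 0.02047 = 0.01888 mol/L
[IO3^-]_original = 0.01888 × 500.0/25.12 = 0.3759 mol/L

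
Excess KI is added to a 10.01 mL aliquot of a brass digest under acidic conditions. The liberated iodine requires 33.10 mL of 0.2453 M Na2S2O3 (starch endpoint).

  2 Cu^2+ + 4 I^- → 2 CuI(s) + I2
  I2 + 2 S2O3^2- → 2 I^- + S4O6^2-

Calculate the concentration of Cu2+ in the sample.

n(S2O3^2-) = 0.03310 × 0.2453 = 8.119 × 10^-3 mol
n(I2) = n(S2O3^2-)/2 = 4.060 × 10^-3 mol
From the 2:1 ratio, n(Cu2+) in the aliquot = 2/1 × 4.060 × 10^-3 = 8.119 × 10^-3 mol
[Cu2+] = 8.119 × 10^-3 / 0.01001 = 0.8111 mol/L

0.8111 M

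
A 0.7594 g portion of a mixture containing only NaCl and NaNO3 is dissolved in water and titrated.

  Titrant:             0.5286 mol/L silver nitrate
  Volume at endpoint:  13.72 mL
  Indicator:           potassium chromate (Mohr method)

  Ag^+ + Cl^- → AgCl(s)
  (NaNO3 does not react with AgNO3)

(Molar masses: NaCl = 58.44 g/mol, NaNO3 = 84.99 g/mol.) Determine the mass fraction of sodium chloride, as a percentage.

55.81 %

n(AgNO3) = 0.01372 × 0.5286 = 7.252 × 10^-3 mol
Let x = n(NaCl), y = n(NaNO3).
Titrant: 1x = 7.252 × 10^-3;  mass: 58.44x + 84.99y = 0.7594
Solving, x = 7.252 × 10^-3 mol, y = 3.948 × 10^-3 mol
mass of NaCl = 7.252 × 10^-3 × 58.44 = 0.4238 g
% NaCl = 0.4238 / 0.7594 × 100 = 55.81 %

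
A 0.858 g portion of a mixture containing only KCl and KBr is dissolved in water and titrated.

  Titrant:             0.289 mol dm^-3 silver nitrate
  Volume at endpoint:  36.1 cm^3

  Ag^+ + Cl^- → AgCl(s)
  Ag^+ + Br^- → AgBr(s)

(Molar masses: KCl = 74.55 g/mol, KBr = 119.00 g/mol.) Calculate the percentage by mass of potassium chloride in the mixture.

75.0 %

n(AgNO3) = 0.0361 × 0.289 = 0.0104 mol
Let x = n(KCl), y = n(KBr).
Titrant: 1x + 1y = 0.0104;  mass: 74.55x + 119.00y = 0.858
Solving, x = 8.63 × 10^-3 mol, y = 1.80 × 10^-3 mol
mass of KCl = 8.63 × 10^-3 × 74.55 = 0.643 g
% KCl = 0.643 / 0.858 × 100 = 75.0 %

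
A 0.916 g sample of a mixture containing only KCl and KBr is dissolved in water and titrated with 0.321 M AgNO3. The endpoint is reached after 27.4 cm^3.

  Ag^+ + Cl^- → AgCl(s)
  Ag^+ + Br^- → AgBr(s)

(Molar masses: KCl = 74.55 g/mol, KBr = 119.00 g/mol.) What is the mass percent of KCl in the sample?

23.9 %

n(AgNO3) = 0.0274 × 0.321 = 8.80 × 10^-3 mol
Let x = n(KCl), y = n(KBr).
Titrant: 1x + 1y = 8.80 × 10^-3;  mass: 74.55x + 119.00y = 0.916
Solving, x = 2.94 × 10^-3 mol, y = 5.86 × 10^-3 mol
mass of KCl = 2.94 × 10^-3 × 74.55 = 0.219 g
% KCl = 0.219 / 0.916 × 100 = 23.9 %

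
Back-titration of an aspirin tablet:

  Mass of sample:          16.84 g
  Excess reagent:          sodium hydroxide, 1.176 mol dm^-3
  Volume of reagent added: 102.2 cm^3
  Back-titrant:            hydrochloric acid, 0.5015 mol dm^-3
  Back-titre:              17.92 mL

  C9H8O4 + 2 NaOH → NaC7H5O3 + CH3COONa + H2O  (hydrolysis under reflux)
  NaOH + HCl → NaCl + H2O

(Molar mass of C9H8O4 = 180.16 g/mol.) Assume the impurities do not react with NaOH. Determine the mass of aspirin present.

10.02 g

n(NaOH) added = 0.1022 × 1.176 = 0.1202 mol
n(HCl) used in back-titration = 0.01792 × 0.5015 = 8.987 × 10^-3 mol
n(NaOH) left over = 8.987 × 10^-3 mol (1:1 ratio)
n(NaOH) consumed by analyte = 0.1202 − 8.987 × 10^-3 = 0.1112 mol
From the 1:2 ratio, n(C9H8O4) = 1/2 × 0.1112 = 0.05560 mol
mass of C9H8O4 = 0.05560 × 180.16 = 10.02 g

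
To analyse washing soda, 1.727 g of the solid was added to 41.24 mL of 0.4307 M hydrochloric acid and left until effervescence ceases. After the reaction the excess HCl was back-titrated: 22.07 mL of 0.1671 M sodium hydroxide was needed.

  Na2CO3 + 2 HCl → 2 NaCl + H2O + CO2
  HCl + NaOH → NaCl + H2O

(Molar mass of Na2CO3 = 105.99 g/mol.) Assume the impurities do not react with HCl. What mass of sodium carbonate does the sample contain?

0.7459 g

n(HCl) added = 0.04124 × 0.4307 = 0.01776 mol
n(NaOH) used in back-titration = 0.02207 × 0.1671 = 3.688 × 10^-3 mol
n(HCl) left over = 3.688 × 10^-3 mol (1:1 ratio)
n(HCl) consumed by analyte = 0.01776 − 3.688 × 10^-3 = 0.01407 mol
From the 1:2 ratio, n(Na2CO3) = 1/2 × 0.01407 = 7.037 × 10^-3 mol
mass of Na2CO3 = 7.037 × 10^-3 × 105.99 = 0.7459 g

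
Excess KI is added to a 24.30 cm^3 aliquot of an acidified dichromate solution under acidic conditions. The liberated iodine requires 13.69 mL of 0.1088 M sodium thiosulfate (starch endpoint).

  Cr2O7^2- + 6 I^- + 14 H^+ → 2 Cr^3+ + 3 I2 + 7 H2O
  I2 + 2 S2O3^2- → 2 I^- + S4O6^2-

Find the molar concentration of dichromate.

0.01022 M

n(S2O3^2-) = 0.01369 × 0.1088 = 1.489 × 10^-3 mol
n(I2) = n(S2O3^2-)/2 = 7.447 × 10^-4 mol
From the 1:3 ratio, n(Cr2O7^2-) in the aliquot = 1/3 × 7.447 × 10^-4 = 2.482 × 10^-4 mol
[Cr2O7^2-] = 2.482 × 10^-4 / 0.02430 = 0.01022 mol/L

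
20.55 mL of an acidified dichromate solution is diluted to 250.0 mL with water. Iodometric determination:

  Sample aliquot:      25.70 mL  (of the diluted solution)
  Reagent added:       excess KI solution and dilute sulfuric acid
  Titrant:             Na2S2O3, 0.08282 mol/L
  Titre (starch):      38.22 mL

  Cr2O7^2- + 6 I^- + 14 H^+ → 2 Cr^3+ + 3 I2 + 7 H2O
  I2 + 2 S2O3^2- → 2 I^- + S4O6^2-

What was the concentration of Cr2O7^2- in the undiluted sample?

n(S2O3^2-) = 0.03822 × 0.08282 = 3.165 × 10^-3 mol
n(I2) = n(S2O3^2-)/2 = 1.583 × 10^-3 mol
From the 1:3 ratio, n(Cr2O7^2-) in the aliquot = 1/3 × 1.583 × 10^-3 = 5.276 × 10^-4 mol
[Cr2O7^2-]_dilute = 5.276 × 10^-4 / 0.02570 = 0.02053 mol/L
[Cr2O7^2-]_original = 0.02053 × 250.0/20.55 = 0.2497 mol/L

0.2497 mol/L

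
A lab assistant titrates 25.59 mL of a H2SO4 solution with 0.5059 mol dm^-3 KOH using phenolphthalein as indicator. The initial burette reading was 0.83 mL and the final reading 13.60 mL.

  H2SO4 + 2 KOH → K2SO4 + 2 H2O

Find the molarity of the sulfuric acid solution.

0.1262 mol/L

n(KOH) = 0.01277 L × 0.5059 mol/L = 6.460 × 10^-3 mol
From the 1:2 mole ratio, n(H2SO4) = 1/2 × 6.460 × 10^-3 = 3.230 × 10^-3 mol
[H2SO4] = 3.230 × 10^-3 mol / 0.02559 L = 0.1262 mol/L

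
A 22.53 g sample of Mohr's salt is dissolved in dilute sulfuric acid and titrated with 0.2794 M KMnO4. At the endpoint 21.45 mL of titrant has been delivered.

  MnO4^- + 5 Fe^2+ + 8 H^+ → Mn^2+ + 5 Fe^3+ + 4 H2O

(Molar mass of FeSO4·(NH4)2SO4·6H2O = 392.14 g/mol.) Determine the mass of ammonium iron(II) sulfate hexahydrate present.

11.75 g

n(KMnO4) = 0.02145 L × 0.2794 mol/L = 5.993 × 10^-3 mol
From the 5:1 ratio, n(FeSO4·(NH4)2SO4·6H2O) = 5/1 × 5.993 × 10^-3 = 0.02997 mol
mass of FeSO4·(NH4)2SO4·6H2O = 0.02997 × 392.14 g/mol = 11.75 g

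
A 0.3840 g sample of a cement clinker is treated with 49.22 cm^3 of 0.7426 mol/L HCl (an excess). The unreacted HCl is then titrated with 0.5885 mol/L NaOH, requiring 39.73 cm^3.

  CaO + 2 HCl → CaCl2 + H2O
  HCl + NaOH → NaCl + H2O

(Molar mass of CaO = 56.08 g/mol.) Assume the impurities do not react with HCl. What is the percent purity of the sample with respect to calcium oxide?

n(HCl) added = 0.04922 × 0.7426 = 0.03655 mol
n(NaOH) used in back-titration = 0.03973 × 0.5885 = 0.02338 mol
n(HCl) left over = 0.02338 mol (1:1 ratio)
n(HCl) consumed by analyte = 0.03655 − 0.02338 = 0.01317 mol
From the 1:2 ratio, n(CaO) = 1/2 × 0.01317 = 6.585 × 10^-3 mol
mass of CaO = 6.585 × 10^-3 × 56.08 = 0.3693 g
% CaO = 0.3693 / 0.3840 × 100 = 96.17 %

96.17 %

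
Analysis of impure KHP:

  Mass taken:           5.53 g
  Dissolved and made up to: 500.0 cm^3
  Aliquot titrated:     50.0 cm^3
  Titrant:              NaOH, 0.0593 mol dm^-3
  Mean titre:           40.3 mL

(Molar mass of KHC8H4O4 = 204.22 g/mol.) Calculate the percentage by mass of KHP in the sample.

KHC8H4O4 + NaOH → KNaC8H4O4 + H2O
n(NaOH) per titration = 0.0403 × 0.0593 = 2.39 × 10^-3 mol
n(KHC8H4O4) in each aliquot = 2.39 × 10^-3 mol (1:1 ratio)
n(KHC8H4O4) in the whole flask = 2.39 × 10^-3 × 500.0/50.0 = 0.0239 mol
mass of KHC8H4O4 = 0.0239 × 204.22 = 4.88 g
% KHC8H4O4 = 4.88 / 5.53 × 100 = 88.3 %

88.3 %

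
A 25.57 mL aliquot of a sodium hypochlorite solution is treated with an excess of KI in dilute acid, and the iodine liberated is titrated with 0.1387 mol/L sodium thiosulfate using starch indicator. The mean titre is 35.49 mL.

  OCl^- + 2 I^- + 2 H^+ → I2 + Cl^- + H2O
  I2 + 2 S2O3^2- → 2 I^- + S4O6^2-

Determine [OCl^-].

n(S2O3^2-) = 0.03549 × 0.1387 = 4.922 × 10^-3 mol
n(I2) = n(S2O3^2-)/2 = 2.461 × 10^-3 mol
n(OCl^-) in the aliquot = 2.461 × 10^-3 mol (1:1 ratio)
[OCl^-] = 2.461 × 10^-3 / 0.02557 = 0.09625 mol/L

0.09625 mol/L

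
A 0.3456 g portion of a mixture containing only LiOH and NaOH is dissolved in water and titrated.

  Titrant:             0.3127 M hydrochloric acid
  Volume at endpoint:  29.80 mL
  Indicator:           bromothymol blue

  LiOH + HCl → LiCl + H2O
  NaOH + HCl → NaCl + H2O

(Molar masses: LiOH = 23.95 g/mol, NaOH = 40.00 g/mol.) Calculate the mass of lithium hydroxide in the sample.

n(HCl) = 0.02980 × 0.3127 = 9.318 × 10^-3 mol
Let x = n(LiOH), y = n(NaOH).
Titrant: 1x + 1y = 9.318 × 10^-3;  mass: 23.95x + 40.00y = 0.3456
Solving, x = 1.691 × 10^-3 mol, y = 7.628 × 10^-3 mol
mass of LiOH = 1.691 × 10^-3 × 23.95 = 0.04050 g

0.04050 g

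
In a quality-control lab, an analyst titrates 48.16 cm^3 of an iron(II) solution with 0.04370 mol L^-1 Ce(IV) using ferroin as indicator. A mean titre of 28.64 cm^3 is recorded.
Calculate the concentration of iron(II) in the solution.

Ce^4+ + Fe^2+ → Ce^3+ + Fe^3+
n(Ce4+) = 0.02864 L × 0.04370 mol/L = 1.252 × 10^-3 mol
n(Fe2+) = 1.252 × 10^-3 mol (1:1 mole ratio)
[Fe2+] = 1.252 × 10^-3 mol / 0.04816 L = 0.02599 mol/L

0.02599 mol/L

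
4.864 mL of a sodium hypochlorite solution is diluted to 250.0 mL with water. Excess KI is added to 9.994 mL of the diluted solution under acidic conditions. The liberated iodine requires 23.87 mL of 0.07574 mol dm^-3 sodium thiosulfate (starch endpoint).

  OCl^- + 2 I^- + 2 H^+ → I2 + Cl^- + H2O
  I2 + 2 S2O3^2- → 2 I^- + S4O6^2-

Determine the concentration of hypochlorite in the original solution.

4.649 mol/L

n(S2O3^2-) = 0.02387 × 0.07574 = 1.808 × 10^-3 mol
n(I2) = n(S2O3^2-)/2 = 9.040 × 10^-4 mol
n(OCl^-) in the aliquot = 9.040 × 10^-4 mol (1:1 ratio)
[OCl^-]_dilute = 9.040 × 10^-4 / 0.009994 = 0.09045 mol/L
[OCl^-]_original = 0.09045 × 250.0/4.864 = 4.649 mol/L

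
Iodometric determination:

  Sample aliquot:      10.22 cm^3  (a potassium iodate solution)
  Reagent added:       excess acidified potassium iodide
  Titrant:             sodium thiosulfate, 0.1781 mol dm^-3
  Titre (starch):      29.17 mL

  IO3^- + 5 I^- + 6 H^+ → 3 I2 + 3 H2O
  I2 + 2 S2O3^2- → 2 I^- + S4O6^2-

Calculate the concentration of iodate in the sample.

n(S2O3^2-) = 0.02917 × 0.1781 = 5.195 × 10^-3 mol
n(I2) = n(S2O3^2-)/2 = 2.598 × 10^-3 mol
From the 1:3 ratio, n(IO3^-) in the aliquot = 1/3 × 2.598 × 10^-3 = 8.659 × 10^-4 mol
[IO3^-] = 8.659 × 10^-4 / 0.01022 = 0.08472 mol/L

0.08472 mol/L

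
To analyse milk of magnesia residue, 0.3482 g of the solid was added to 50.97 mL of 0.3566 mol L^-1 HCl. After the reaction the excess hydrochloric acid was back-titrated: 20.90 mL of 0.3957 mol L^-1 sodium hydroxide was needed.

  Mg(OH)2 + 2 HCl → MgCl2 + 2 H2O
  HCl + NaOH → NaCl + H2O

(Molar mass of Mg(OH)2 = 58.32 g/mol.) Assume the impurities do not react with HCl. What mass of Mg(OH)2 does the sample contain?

n(HCl) added = 0.05097 × 0.3566 = 0.01818 mol
n(NaOH) used in back-titration = 0.02090 × 0.3957 = 8.270 × 10^-3 mol
n(HCl) left over = 8.270 × 10^-3 mol (1:1 ratio)
n(HCl) consumed by analyte = 0.01818 − 8.270 × 10^-3 = 9.906 × 10^-3 mol
From the 1:2 ratio, n(Mg(OH)2) = 1/2 × 9.906 × 10^-3 = 4.953 × 10^-3 mol
mass of Mg(OH)2 = 4.953 × 10^-3 × 58.32 = 0.2889 g

0.2889 g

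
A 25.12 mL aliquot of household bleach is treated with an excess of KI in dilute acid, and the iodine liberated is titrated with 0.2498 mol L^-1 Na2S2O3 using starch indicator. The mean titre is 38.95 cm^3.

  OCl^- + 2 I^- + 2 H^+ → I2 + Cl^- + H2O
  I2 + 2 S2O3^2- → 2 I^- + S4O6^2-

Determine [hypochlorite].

n(S2O3^2-) = 0.03895 × 0.2498 = 9.730 × 10^-3 mol
n(I2) = n(S2O3^2-)/2 = 4.865 × 10^-3 mol
n(OCl^-) in the aliquot = 4.865 × 10^-3 mol (1:1 ratio)
[OCl^-] = 4.865 × 10^-3 / 0.02512 = 0.1937 mol/L

0.1937 mol/L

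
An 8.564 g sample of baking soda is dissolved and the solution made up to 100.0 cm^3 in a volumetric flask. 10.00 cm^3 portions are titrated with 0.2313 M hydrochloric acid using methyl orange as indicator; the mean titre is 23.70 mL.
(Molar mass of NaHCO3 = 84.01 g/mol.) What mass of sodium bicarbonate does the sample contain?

4.605 g

NaHCO3 + HCl → NaCl + H2O + CO2
n(HCl) per titration = 0.02370 × 0.2313 = 5.482 × 10^-3 mol
n(NaHCO3) in each aliquot = 5.482 × 10^-3 mol (1:1 ratio)
n(NaHCO3) in the whole flask = 5.482 × 10^-3 × 100.0/10.00 = 0.05482 mol
mass of NaHCO3 = 0.05482 × 84.01 = 4.605 g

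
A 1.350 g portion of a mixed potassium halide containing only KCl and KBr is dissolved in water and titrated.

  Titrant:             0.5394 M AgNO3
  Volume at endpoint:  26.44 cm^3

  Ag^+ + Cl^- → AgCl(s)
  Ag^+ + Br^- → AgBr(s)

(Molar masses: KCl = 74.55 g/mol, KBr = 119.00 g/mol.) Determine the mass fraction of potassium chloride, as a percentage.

n(AgNO3) = 0.02644 × 0.5394 = 0.01426 mol
Let x = n(KCl), y = n(KBr).
Titrant: 1x + 1y = 0.01426;  mass: 74.55x + 119.00y = 1.350
Solving, x = 7.810 × 10^-3 mol, y = 6.452 × 10^-3 mol
mass of KCl = 7.810 × 10^-3 × 74.55 = 0.5822 g
% KCl = 0.5822 / 1.350 × 100 = 43.13 %

43.13 %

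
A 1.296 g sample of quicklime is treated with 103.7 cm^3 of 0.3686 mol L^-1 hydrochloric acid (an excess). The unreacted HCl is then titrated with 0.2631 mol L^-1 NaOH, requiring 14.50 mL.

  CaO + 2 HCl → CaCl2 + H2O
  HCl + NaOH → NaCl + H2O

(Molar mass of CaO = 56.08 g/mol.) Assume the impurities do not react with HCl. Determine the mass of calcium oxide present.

n(HCl) added = 0.1037 × 0.3686 = 0.03822 mol
n(NaOH) used in back-titration = 0.01450 × 0.2631 = 3.815 × 10^-3 mol
n(HCl) left over = 3.815 × 10^-3 mol (1:1 ratio)
n(HCl) consumed by analyte = 0.03822 − 3.815 × 10^-3 = 0.03441 mol
From the 1:2 ratio, n(CaO) = 1/2 × 0.03441 = 0.01720 mol
mass of CaO = 0.01720 × 56.08 = 0.9648 g

0.9648 g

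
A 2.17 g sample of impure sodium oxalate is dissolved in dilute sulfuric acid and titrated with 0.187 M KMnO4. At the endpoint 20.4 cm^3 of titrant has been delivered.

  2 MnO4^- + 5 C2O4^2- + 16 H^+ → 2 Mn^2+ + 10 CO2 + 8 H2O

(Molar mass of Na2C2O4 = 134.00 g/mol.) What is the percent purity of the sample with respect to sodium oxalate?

n(KMnO4) = 0.0204 L × 0.187 mol/L = 3.81 × 10^-3 mol
From the 5:2 ratio, n(Na2C2O4) = 5/2 × 3.81 × 10^-3 = 9.54 × 10^-3 mol
mass of Na2C2O4 = 9.54 × 10^-3 × 134.00 g/mol = 1.28 g
% Na2C2O4 = 1.28 / 2.17 × 100 = 58.9 %

58.9 %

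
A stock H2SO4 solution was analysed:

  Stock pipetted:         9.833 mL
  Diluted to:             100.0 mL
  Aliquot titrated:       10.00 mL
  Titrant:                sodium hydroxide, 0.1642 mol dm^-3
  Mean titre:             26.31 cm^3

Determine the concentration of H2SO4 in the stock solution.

2.197 mol/L

H2SO4 + 2 NaOH → Na2SO4 + 2 H2O
n(NaOH) = 0.02631 × 0.1642 = 4.320 × 10^-3 mol
From the 1:2 ratio, n(H2SO4) in the aliquot = 1/2 × 4.320 × 10^-3 = 2.160 × 10^-3 mol
[H2SO4]_dilute = 2.160 × 10^-3 / 0.01000 = 0.2160 mol/L
Dilution factor = 100.0 / 9.833 = 10.17
[H2SO4]_stock = 0.2160 × 10.17 = 2.197 mol/L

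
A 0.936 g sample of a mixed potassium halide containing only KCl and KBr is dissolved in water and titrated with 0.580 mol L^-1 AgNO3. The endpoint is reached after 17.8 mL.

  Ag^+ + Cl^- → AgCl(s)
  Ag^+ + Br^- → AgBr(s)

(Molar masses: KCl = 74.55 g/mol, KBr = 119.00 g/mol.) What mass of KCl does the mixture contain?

n(AgNO3) = 0.0178 × 0.580 = 0.0103 mol
Let x = n(KCl), y = n(KBr).
Titrant: 1x + 1y = 0.0103;  mass: 74.55x + 119.00y = 0.936
Solving, x = 6.58 × 10^-3 mol, y = 3.74 × 10^-3 mol
mass of KCl = 6.58 × 10^-3 × 74.55 = 0.491 g

0.491 g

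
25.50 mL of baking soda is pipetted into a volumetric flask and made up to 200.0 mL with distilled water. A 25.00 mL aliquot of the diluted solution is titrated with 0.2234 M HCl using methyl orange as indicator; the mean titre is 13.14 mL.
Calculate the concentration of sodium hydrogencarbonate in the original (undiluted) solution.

0.9209 M

NaHCO3 + HCl → NaCl + H2O + CO2
n(HCl) = 0.01314 × 0.2234 = 2.935 × 10^-3 mol
n(NaHCO3) in the aliquot = 2.935 × 10^-3 mol (1:1 ratio)
[NaHCO3]_dilute = 2.935 × 10^-3 / 0.02500 = 0.1174 mol/L
Dilution factor = 200.0 / 25.50 = 7.843
[NaHCO3]_stock = 0.1174 × 7.843 = 0.9209 mol/L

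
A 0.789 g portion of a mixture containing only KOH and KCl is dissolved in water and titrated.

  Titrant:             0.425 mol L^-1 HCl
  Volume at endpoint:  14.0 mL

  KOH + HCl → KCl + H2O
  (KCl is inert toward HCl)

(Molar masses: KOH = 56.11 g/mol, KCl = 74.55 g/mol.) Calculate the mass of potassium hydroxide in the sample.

0.334 g

n(HCl) = 0.0140 × 0.425 = 5.95 × 10^-3 mol
Let x = n(KOH), y = n(KCl).
Titrant: 1x = 5.95 × 10^-3;  mass: 56.11x + 74.55y = 0.789
Solving, x = 5.95 × 10^-3 mol, y = 6.11 × 10^-3 mol
mass of KOH = 5.95 × 10^-3 × 56.11 = 0.334 g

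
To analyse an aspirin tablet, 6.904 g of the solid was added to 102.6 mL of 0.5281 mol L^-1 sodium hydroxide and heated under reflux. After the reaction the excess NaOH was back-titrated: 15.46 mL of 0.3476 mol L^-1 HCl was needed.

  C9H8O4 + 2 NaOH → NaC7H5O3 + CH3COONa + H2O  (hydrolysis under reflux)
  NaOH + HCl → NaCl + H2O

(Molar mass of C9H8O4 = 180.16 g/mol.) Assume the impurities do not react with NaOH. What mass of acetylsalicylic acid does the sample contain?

4.397 g

n(NaOH) added = 0.1026 × 0.5281 = 0.05418 mol
n(HCl) used in back-titration = 0.01546 × 0.3476 = 5.374 × 10^-3 mol
n(NaOH) left over = 5.374 × 10^-3 mol (1:1 ratio)
n(NaOH) consumed by analyte = 0.05418 − 5.374 × 10^-3 = 0.04881 mol
From the 1:2 ratio, n(C9H8O4) = 1/2 × 0.04881 = 0.02440 mol
mass of C9H8O4 = 0.02440 × 180.16 = 4.397 g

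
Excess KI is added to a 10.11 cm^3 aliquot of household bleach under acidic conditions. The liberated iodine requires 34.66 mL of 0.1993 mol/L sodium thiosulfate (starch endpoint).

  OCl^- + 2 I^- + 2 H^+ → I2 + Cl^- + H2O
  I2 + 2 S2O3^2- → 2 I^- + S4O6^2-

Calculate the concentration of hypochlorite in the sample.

n(S2O3^2-) = 0.03466 × 0.1993 = 6.908 × 10^-3 mol
n(I2) = n(S2O3^2-)/2 = 3.454 × 10^-3 mol
n(OCl^-) in the aliquot = 3.454 × 10^-3 mol (1:1 ratio)
[OCl^-] = 3.454 × 10^-3 / 0.01011 = 0.3416 mol/L

0.3416 mol/L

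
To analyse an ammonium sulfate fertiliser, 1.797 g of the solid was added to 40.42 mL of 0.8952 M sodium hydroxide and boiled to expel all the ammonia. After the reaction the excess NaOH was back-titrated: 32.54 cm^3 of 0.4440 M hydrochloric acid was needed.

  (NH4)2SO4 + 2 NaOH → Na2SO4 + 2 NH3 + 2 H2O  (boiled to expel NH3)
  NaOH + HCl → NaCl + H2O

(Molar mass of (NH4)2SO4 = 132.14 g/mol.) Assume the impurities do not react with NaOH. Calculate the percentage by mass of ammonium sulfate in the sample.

n(NaOH) added = 0.04042 × 0.8952 = 0.03618 mol
n(HCl) used in back-titration = 0.03254 × 0.4440 = 0.01445 mol
n(NaOH) left over = 0.01445 mol (1:1 ratio)
n(NaOH) consumed by analyte = 0.03618 − 0.01445 = 0.02174 mol
From the 1:2 ratio, n((NH4)2SO4) = 1/2 × 0.02174 = 0.01087 mol
mass of (NH4)2SO4 = 0.01087 × 132.14 = 1.436 g
% (NH4)2SO4 = 1.436 / 1.797 × 100 = 79.92 %

79.92 %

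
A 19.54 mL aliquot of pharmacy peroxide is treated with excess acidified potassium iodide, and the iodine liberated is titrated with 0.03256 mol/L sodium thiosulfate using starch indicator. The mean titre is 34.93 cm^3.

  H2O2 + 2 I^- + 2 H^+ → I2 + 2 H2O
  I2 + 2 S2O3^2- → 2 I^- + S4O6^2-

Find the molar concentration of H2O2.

n(S2O3^2-) = 0.03493 × 0.03256 = 1.137 × 10^-3 mol
n(I2) = n(S2O3^2-)/2 = 5.687 × 10^-4 mol
n(H2O2) in the aliquot = 5.687 × 10^-4 mol (1:1 ratio)
[H2O2] = 5.687 × 10^-4 / 0.01954 = 0.02910 mol/L

0.02910 mol/L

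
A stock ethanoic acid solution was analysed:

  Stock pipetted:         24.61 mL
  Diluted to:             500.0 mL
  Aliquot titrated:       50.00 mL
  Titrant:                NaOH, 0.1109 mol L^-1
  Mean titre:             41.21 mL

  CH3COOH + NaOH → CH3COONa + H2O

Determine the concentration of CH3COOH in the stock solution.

n(NaOH) = 0.04121 × 0.1109 = 4.570 × 10^-3 mol
n(CH3COOH) in the aliquot = 4.570 × 10^-3 mol (1:1 ratio)
[CH3COOH]_dilute = 4.570 × 10^-3 / 0.05000 = 0.09140 mol/L
Dilution factor = 500.0 / 24.61 = 20.32
[CH3COOH]_stock = 0.09140 × 20.32 = 1.857 mol/L

1.857 mol/L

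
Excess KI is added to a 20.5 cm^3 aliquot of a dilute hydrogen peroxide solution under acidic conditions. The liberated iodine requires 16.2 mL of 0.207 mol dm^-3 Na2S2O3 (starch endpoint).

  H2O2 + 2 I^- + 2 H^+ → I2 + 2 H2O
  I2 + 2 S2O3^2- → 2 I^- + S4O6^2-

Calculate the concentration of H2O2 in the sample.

n(S2O3^2-) = 0.0162 × 0.207 = 3.35 × 10^-3 mol
n(I2) = n(S2O3^2-)/2 = 1.68 × 10^-3 mol
n(H2O2) in the aliquot = 1.68 × 10^-3 mol (1:1 ratio)
[H2O2] = 1.68 × 10^-3 / 0.0205 = 0.0818 mol/L

0.0818 mol/L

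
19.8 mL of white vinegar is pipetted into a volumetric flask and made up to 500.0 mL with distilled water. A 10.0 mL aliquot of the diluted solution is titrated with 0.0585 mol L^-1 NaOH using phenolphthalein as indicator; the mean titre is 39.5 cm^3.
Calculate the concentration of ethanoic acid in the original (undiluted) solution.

CH3COOH + NaOH → CH3COONa + H2O
n(NaOH) = 0.0395 × 0.0585 = 2.31 × 10^-3 mol
n(CH3COOH) in the aliquot = 2.31 × 10^-3 mol (1:1 ratio)
[CH3COOH]_dilute = 2.31 × 10^-3 / 0.0100 = 0.231 mol/L
Dilution factor = 500.0 / 19.8 = 25.25
[CH3COOH]_stock = 0.231 × 25.25 = 5.84 mol/L

5.84 mol/L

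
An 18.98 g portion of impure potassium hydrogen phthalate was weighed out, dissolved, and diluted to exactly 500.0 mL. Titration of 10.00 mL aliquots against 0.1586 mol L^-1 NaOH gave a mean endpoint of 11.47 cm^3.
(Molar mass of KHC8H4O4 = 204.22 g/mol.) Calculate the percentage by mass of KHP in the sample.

97.87 %

KHC8H4O4 + NaOH → KNaC8H4O4 + H2O
n(NaOH) per titration = 0.01147 × 0.1586 = 1.819 × 10^-3 mol
n(KHC8H4O4) in each aliquot = 1.819 × 10^-3 mol (1:1 ratio)
n(KHC8H4O4) in the whole flask = 1.819 × 10^-3 × 500.0/10.00 = 0.09096 mol
mass of KHC8H4O4 = 0.09096 × 204.22 = 18.58 g
% KHC8H4O4 = 18.58 / 18.98 × 100 = 97.87 %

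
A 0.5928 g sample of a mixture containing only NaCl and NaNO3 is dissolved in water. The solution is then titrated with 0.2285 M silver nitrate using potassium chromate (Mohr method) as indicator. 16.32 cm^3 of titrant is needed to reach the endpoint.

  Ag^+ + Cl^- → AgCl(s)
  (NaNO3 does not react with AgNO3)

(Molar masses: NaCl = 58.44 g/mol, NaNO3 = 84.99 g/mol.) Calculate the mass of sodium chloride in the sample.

0.2179 g

n(AgNO3) = 0.01632 × 0.2285 = 3.729 × 10^-3 mol
Let x = n(NaCl), y = n(NaNO3).
Titrant: 1x = 3.729 × 10^-3;  mass: 58.44x + 84.99y = 0.5928
Solving, x = 3.729 × 10^-3 mol, y = 4.411 × 10^-3 mol
mass of NaCl = 3.729 × 10^-3 × 58.44 = 0.2179 g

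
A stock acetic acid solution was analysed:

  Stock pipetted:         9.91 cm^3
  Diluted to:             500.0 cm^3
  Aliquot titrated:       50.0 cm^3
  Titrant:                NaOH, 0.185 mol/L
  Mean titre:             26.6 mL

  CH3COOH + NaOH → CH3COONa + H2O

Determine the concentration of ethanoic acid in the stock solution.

n(NaOH) = 0.0266 × 0.185 = 4.92 × 10^-3 mol
n(CH3COOH) in the aliquot = 4.92 × 10^-3 mol (1:1 ratio)
[CH3COOH]_dilute = 4.92 × 10^-3 / 0.0500 = 0.0984 mol/L
Dilution factor = 500.0 / 9.91 = 50.45
[CH3COOH]_stock = 0.0984 × 50.45 = 4.97 mol/L

4.97 mol/L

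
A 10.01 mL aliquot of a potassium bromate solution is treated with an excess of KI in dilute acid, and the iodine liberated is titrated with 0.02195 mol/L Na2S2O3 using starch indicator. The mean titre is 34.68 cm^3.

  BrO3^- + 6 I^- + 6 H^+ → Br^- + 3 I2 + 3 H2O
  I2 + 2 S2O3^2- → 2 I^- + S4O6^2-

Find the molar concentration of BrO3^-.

n(S2O3^2-) = 0.03468 × 0.02195 = 7.612 × 10^-4 mol
n(I2) = n(S2O3^2-)/2 = 3.806 × 10^-4 mol
From the 1:3 ratio, n(BrO3^-) in the aliquot = 1/3 × 3.806 × 10^-4 = 1.269 × 10^-4 mol
[BrO3^-] = 1.269 × 10^-4 / 0.01001 = 0.01267 mol/L

0.01267 mol/L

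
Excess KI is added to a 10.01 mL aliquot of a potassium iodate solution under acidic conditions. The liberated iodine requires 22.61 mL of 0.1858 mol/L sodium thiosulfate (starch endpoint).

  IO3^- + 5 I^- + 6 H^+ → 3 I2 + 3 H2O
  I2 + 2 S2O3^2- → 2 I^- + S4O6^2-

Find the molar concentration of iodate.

0.06995 mol/L

n(S2O3^2-) = 0.02261 × 0.1858 = 4.201 × 10^-3 mol
n(I2) = n(S2O3^2-)/2 = 2.100 × 10^-3 mol
From the 1:3 ratio, n(IO3^-) in the aliquot = 1/3 × 2.100 × 10^-3 = 7.002 × 10^-4 mol
[IO3^-] = 7.002 × 10^-4 / 0.01001 = 0.06995 mol/L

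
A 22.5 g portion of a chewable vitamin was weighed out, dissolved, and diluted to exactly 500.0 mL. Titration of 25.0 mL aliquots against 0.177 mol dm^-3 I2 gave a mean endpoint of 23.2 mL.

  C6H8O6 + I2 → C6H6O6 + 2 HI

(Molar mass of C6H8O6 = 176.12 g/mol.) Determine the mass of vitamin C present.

14.5 g

n(I2) per titration = 0.0232 × 0.177 = 4.11 × 10^-3 mol
n(C6H8O6) in each aliquot = 4.11 × 10^-3 mol (1:1 ratio)
n(C6H8O6) in the whole flask = 4.11 × 10^-3 × 500.0/25.0 = 0.0821 mol
mass of C6H8O6 = 0.0821 × 176.12 = 14.5 g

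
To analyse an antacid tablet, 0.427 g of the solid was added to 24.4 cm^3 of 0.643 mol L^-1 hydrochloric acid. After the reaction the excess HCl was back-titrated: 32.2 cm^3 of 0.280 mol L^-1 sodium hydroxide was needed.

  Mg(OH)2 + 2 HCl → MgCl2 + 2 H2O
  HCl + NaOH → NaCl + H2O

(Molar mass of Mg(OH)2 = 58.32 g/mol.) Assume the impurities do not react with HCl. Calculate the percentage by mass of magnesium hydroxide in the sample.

45.6 %

n(HCl) added = 0.0244 × 0.643 = 0.0157 mol
n(NaOH) used in back-titration = 0.0322 × 0.280 = 9.02 × 10^-3 mol
n(HCl) left over = 9.02 × 10^-3 mol (1:1 ratio)
n(HCl) consumed by analyte = 0.0157 − 9.02 × 10^-3 = 6.67 × 10^-3 mol
From the 1:2 ratio, n(Mg(OH)2) = 1/2 × 6.67 × 10^-3 = 3.34 × 10^-3 mol
mass of Mg(OH)2 = 3.34 × 10^-3 × 58.32 = 0.195 g
% Mg(OH)2 = 0.195 / 0.427 × 100 = 45.6 %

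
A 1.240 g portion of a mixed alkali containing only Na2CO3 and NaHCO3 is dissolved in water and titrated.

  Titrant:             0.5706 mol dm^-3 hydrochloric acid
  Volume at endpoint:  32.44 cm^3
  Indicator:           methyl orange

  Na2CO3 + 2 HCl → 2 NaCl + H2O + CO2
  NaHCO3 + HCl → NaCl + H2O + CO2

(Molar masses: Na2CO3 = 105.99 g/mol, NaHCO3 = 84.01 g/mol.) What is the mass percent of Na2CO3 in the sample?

43.41 %

n(HCl) = 0.03244 × 0.5706 = 0.01851 mol
Let x = n(Na2CO3), y = n(NaHCO3).
Titrant: 2x + 1y = 0.01851;  mass: 105.99x + 84.01y = 1.240
Solving, x = 5.079 × 10^-3 mol, y = 8.352 × 10^-3 mol
mass of Na2CO3 = 5.079 × 10^-3 × 105.99 = 0.5383 g
% Na2CO3 = 0.5383 / 1.240 × 100 = 43.41 %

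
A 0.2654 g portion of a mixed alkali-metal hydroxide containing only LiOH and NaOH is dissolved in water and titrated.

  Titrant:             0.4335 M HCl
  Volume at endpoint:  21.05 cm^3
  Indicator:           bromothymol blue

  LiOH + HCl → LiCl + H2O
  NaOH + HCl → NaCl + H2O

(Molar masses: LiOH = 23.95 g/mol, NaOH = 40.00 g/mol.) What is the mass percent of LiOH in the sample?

n(HCl) = 0.02105 × 0.4335 = 9.125 × 10^-3 mol
Let x = n(LiOH), y = n(NaOH).
Titrant: 1x + 1y = 9.125 × 10^-3;  mass: 23.95x + 40.00y = 0.2654
Solving, x = 6.206 × 10^-3 mol, y = 2.919 × 10^-3 mol
mass of LiOH = 6.206 × 10^-3 × 23.95 = 0.1486 g
% LiOH = 0.1486 / 0.2654 × 100 = 56.00 %

56.00 %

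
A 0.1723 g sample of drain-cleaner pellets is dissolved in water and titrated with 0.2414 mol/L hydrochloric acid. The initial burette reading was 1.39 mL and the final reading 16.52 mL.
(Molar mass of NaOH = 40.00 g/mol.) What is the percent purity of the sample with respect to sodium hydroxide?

NaOH + HCl → NaCl + H2O
n(HCl) = 0.01513 L × 0.2414 mol/L = 3.652 × 10^-3 mol
n(NaOH) = 3.652 × 10^-3 mol (1:1 ratio)
mass of NaOH = 3.652 × 10^-3 × 40.00 g/mol = 0.1461 g
% NaOH = 0.1461 / 0.1723 × 100 = 84.79 %

84.79 %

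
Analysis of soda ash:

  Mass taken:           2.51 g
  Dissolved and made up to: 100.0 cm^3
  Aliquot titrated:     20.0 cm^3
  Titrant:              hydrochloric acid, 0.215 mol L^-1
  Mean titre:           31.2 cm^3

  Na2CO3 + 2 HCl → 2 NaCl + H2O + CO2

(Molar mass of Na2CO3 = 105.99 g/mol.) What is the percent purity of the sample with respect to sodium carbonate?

70.8 %

n(HCl) per titration = 0.0312 × 0.215 = 6.71 × 10^-3 mol
From the 1:2 ratio, n(Na2CO3) in each aliquot = 1/2 × 6.71 × 10^-3 = 3.35 × 10^-3 mol
n(Na2CO3) in the whole flask = 3.35 × 10^-3 × 100.0/20.0 = 0.0168 mol
mass of Na2CO3 = 0.0168 × 105.99 = 1.78 g
% Na2CO3 = 1.78 / 2.51 × 100 = 70.8 %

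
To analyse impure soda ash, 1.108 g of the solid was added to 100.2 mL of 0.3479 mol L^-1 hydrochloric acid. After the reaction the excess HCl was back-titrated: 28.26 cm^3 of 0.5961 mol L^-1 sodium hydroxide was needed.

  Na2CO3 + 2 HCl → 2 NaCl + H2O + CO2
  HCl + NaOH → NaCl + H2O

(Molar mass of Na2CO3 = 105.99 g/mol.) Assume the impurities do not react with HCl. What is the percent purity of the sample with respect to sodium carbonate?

n(HCl) added = 0.1002 × 0.3479 = 0.03486 mol
n(NaOH) used in back-titration = 0.02826 × 0.5961 = 0.01685 mol
n(HCl) left over = 0.01685 mol (1:1 ratio)
n(HCl) consumed by analyte = 0.03486 − 0.01685 = 0.01801 mol
From the 1:2 ratio, n(Na2CO3) = 1/2 × 0.01801 = 9.007 × 10^-3 mol
mass of Na2CO3 = 9.007 × 10^-3 × 105.99 = 0.9546 g
% Na2CO3 = 0.9546 / 1.108 × 100 = 86.16 %

86.16 %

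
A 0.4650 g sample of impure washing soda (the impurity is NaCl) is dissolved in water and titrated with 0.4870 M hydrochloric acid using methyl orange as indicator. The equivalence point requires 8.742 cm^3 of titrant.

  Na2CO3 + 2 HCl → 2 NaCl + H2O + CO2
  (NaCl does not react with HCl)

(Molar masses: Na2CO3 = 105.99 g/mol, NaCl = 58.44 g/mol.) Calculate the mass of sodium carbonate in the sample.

0.2256 g

n(HCl) = 0.008742 × 0.4870 = 4.257 × 10^-3 mol
Let x = n(Na2CO3), y = n(NaCl).
Titrant: 2x = 4.257 × 10^-3;  mass: 105.99x + 58.44y = 0.4650
Solving, x = 2.129 × 10^-3 mol, y = 4.096 × 10^-3 mol
mass of Na2CO3 = 2.129 × 10^-3 × 105.99 = 0.2256 g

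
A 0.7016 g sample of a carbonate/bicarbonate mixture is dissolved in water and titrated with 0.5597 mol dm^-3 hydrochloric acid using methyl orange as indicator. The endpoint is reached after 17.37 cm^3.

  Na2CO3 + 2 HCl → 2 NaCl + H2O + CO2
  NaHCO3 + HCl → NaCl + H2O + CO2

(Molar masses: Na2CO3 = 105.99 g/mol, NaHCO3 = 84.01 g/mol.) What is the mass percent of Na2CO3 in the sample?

n(HCl) = 0.01737 × 0.5597 = 9.722 × 10^-3 mol
Let x = n(Na2CO3), y = n(NaHCO3).
Titrant: 2x + 1y = 9.722 × 10^-3;  mass: 105.99x + 84.01y = 0.7016
Solving, x = 1.856 × 10^-3 mol, y = 6.009 × 10^-3 mol
mass of Na2CO3 = 1.856 × 10^-3 × 105.99 = 0.1967 g
% Na2CO3 = 0.1967 / 0.7016 × 100 = 28.04 %

28.04 %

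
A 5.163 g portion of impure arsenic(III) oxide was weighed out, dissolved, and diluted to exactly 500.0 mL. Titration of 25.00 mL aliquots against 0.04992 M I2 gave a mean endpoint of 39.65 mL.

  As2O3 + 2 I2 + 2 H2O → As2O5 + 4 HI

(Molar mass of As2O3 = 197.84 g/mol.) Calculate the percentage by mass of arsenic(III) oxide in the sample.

n(I2) per titration = 0.03965 × 0.04992 = 1.979 × 10^-3 mol
From the 1:2 ratio, n(As2O3) in each aliquot = 1/2 × 1.979 × 10^-3 = 9.897 × 10^-4 mol
n(As2O3) in the whole flask = 9.897 × 10^-4 × 500.0/25.00 = 0.01979 mol
mass of As2O3 = 0.01979 × 197.84 = 3.916 g
% As2O3 = 3.916 / 5.163 × 100 = 75.85 %

75.85 %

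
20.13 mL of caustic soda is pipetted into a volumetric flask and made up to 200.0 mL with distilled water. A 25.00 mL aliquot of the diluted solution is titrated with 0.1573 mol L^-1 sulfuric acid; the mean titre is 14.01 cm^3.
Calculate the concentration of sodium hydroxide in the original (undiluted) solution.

1.752 mol/L

2 NaOH + H2SO4 → Na2SO4 + 2 H2O
n(H2SO4) = 0.01401 × 0.1573 = 2.204 × 10^-3 mol
From the 2:1 ratio, n(NaOH) in the aliquot = 2/1 × 2.204 × 10^-3 = 4.408 × 10^-3 mol
[NaOH]_dilute = 4.408 × 10^-3 / 0.02500 = 0.1763 mol/L
Dilution factor = 200.0 / 20.13 = 9.935
[NaOH]_stock = 0.1763 × 9.935 = 1.752 mol/L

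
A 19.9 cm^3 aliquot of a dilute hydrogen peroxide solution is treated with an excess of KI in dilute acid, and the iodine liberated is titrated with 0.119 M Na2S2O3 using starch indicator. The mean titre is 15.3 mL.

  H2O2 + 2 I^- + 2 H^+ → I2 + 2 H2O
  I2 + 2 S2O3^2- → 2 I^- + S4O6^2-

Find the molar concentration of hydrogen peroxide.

n(S2O3^2-) = 0.0153 × 0.119 = 1.82 × 10^-3 mol
n(I2) = n(S2O3^2-)/2 = 9.10 × 10^-4 mol
n(H2O2) in the aliquot = 9.10 × 10^-4 mol (1:1 ratio)
[H2O2] = 9.10 × 10^-4 / 0.0199 = 0.0457 mol/L

0.0457 M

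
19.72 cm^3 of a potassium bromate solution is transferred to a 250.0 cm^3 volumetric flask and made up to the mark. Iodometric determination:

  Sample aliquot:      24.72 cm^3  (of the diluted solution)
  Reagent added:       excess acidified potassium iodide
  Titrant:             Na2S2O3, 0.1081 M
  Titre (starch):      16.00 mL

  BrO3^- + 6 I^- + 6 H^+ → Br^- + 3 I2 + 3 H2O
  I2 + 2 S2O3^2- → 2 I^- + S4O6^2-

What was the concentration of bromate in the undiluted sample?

n(S2O3^2-) = 0.01600 × 0.1081 = 1.730 × 10^-3 mol
n(I2) = n(S2O3^2-)/2 = 8.648 × 10^-4 mol
From the 1:3 ratio, n(BrO3^-) in the aliquot = 1/3 × 8.648 × 10^-4 = 2.883 × 10^-4 mol
[BrO3^-]_dilute = 2.883 × 10^-4 / 0.02472 = 0.01166 mol/L
[BrO3^-]_original = 0.01166 × 250.0/19.72 = 0.1478 mol/L

0.1478 M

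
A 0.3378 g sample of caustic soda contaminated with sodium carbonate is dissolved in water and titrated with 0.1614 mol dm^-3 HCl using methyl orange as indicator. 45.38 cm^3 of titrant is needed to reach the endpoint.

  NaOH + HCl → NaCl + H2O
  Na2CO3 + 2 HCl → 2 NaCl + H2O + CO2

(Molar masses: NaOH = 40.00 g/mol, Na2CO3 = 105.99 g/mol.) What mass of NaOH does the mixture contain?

n(HCl) = 0.04538 × 0.1614 = 7.324 × 10^-3 mol
Let x = n(NaOH), y = n(Na2CO3).
Titrant: 1x + 2y = 7.324 × 10^-3;  mass: 40.00x + 105.99y = 0.3378
Solving, x = 3.875 × 10^-3 mol, y = 1.725 × 10^-3 mol
mass of NaOH = 3.875 × 10^-3 × 40.00 = 0.1550 g

0.1550 g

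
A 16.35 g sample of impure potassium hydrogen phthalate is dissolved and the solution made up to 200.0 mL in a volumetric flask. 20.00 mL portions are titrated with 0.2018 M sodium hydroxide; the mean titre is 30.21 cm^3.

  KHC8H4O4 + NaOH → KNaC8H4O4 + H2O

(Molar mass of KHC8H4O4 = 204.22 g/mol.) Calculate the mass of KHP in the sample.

n(NaOH) per titration = 0.03021 × 0.2018 = 6.096 × 10^-3 mol
n(KHC8H4O4) in each aliquot = 6.096 × 10^-3 mol (1:1 ratio)
n(KHC8H4O4) in the whole flask = 6.096 × 10^-3 × 200.0/20.00 = 0.06096 mol
mass of KHC8H4O4 = 0.06096 × 204.22 = 12.45 g

12.45 g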